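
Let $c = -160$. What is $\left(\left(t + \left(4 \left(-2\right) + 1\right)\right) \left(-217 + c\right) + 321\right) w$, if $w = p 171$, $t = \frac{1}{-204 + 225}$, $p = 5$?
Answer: $\frac{17608155}{7} \approx 2.5155 \cdot 10^{6}$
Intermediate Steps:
$t = \frac{1}{21} \approx 0.047619$
$w = 855$ ($w = 5 \cdot 171 = 855$)
$\left(\left(t + \left(4 \left(-2\right) + 1\right)\right) \left(-217 + c\right) + 321\right) w = \left(\left(\frac{1}{21} + \left(4 \left(-2\right) + 1\right)\right) \left(-217 - 160\right) + 321\right) 855 = \left(\left(\frac{1}{21} + \left(-8 + 1\right)\right) \left(-377\right) + 321\right) 855 = \left(\left(\frac{1}{21} - 7\right) \left(-377\right) + 321\right) 855 = \left(\left(- \frac{146}{21}\right) \left(-377\right) + 321\right) 855 = \left(\frac{55042}{21} + 321\right) 855 = \frac{61783}{21} \cdot 855 = \frac{17608155}{7}$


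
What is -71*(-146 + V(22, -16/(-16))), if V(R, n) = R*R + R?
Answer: -25560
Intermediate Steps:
V(R, n) = R + R² (V(R, n) = R² + R = R + R²)
-71*(-146 + V(22, -16/(-16))) = -71*(-146 + 22*(1 + 22)) = -71*(-146 + 22*23) = -71*(-146 + 506) = -71*360 = -25560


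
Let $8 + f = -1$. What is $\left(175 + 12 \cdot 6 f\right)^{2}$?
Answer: $223729$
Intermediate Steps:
$f = -9$ ($f = -8 - 1 = -9$)
$\left(175 + 12 \cdot 6 f\right)^{2} = \left(175 + 12 \cdot 6 \left(-9\right)\right)^{2} = \left(175 + 72 \left(-9\right)\right)^{2} = \left(175 - 648\right)^{2} = \left(-473\right)^{2} = 223729$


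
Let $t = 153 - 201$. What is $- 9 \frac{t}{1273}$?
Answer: $\frac{432}{1273} \approx 0.33936$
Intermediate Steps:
$t = -48$ ($t = 153 - 201 = -48$)
$- 9 \frac{t}{1273} = - 9 \left(- \frac{48}{1273}\right) = - 9 \left(\left(-48\right) \frac{1}{1273}\right) = \left(-9\right) \left(- \frac{48}{1273}\right) = \frac{432}{1273}$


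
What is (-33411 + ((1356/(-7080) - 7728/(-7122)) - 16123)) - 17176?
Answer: -46718388511/700330 ≈ -66709.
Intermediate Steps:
(-33411 + ((1356/(-7080) - 7728/(-7122)) - 16123)) - 17176 = (-33411 + ((1356*(-1/7080) - 7728*(-1/7122)) - 16123)) - 17176 = (-33411 + ((-113/590 + 1288/1187) - 16123)) - 17176 = (-33411 + (625789/700330 - 16123)) - 17176 = (-33411 - 11290794801/700330) - 17176 = -34689520431/700330 - 17176 = -46718388511/700330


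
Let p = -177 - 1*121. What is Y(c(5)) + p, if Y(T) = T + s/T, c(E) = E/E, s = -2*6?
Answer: -309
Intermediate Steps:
s = -12
c(E) = 1
Y(T) = T - 12/T
p = -298 (p = -177 - 121 = -298)
Y(c(5)) + p = (1 - 12/1) - 298 = (1 - 12*1) - 298 = (1 - 12) - 298 = -11 - 298 = -309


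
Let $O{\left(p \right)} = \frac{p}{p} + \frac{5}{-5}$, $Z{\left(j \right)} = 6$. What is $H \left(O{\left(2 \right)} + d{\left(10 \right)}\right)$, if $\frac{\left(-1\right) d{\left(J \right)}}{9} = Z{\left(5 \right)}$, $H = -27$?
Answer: $1458$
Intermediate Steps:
$d{\left(J \right)} = -54$ ($d{\left(J \right)} = \left(-9\right) 6 = -54$)
$O{\left(p \right)} = 0$ ($O{\left(p \right)} = 1 + 5 \left(- \frac{1}{5}\right) = 1 - 1 = 0$)
$H \left(O{\left(2 \right)} + d{\left(10 \right)}\right) = - 27 \left(0 - 54\right) = \left(-27\right) \left(-54\right) = 1458$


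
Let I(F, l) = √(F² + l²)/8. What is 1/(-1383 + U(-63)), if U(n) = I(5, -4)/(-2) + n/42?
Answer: -354432/490711063 + 16*√41/490711063 ≈ -0.00072207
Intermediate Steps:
I(F, l) = √(F² + l²)/8 (I(F, l) = √(F² + l²)*(⅛) = √(F² + l²)/8)
U(n) = -√41/16 + n/42 (U(n) = (√(5² + (-4)²)/8)/(-2) + n/42 = (√(25 + 16)/8)*(-½) + n*(1/42) = (√41/8)*(-½) + n/42 = -√41/16 + n/42)
1/(-1383 + U(-63)) = 1/(-1383 + (-√41/16 + (1/42)*(-63))) = 1/(-1383 + (-√41/16 - 3/2)) = 1/(-1383 + (-3/2 - √41/16)) = 1/(-2769/2 - √41/16)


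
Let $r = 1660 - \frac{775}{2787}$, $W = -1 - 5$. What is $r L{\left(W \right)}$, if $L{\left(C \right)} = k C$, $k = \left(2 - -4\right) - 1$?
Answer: $- \frac{46256450}{929} \approx -49792.0$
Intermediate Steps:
$W = -6$ ($W = -1 - 5 = -6$)
$k = 5$ ($k = \left(2 + 4\right) - 1 = 6 - 1 = 5$)
$r = \frac{4625645}{2787}$ ($r = 1660 - 775 \cdot \frac{1}{2787} = 1660 - \frac{775}{2787} = \frac{4625645}{2787} \approx 1659.7$)
$L{\left(C \right)} = 5 C$
$r L{\left(W \right)} = \frac{4625645 \cdot 5 \left(-6\right)}{2787} = \frac{4625645}{2787} \left(-30\right) = - \frac{46256450}{929}$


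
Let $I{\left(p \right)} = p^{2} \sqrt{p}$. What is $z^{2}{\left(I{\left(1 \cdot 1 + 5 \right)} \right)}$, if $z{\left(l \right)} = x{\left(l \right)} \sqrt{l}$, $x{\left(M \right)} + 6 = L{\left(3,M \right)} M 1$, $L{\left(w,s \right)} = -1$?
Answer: $93312 + 281232 \sqrt{6} \approx 7.8219 \cdot 10^{5}$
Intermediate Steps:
$x{\left(M \right)} = -6 - M$ ($x{\left(M \right)} = -6 + - M 1 = -6 - M$)
$I{\left(p \right)} = p^{\frac{5}{2}}$
$z{\left(l \right)} = \sqrt{l} \left(-6 - l\right)$ ($z{\left(l \right)} = \left(-6 - l\right) \sqrt{l} = \sqrt{l} \left(-6 - l\right)$)
$z^{2}{\left(I{\left(1 \cdot 1 + 5 \right)} \right)} = \left(\sqrt{\left(1 \cdot 1 + 5\right)^{\frac{5}{2}}} \left(-6 - \left(1 \cdot 1 + 5\right)^{\frac{5}{2}}\right)\right)^{2} = \left(\sqrt{\left(1 + 5\right)^{\frac{5}{2}}} \left(-6 - \left(1 + 5\right)^{\frac{5}{2}}\right)\right)^{2} = \left(\sqrt{6^{\frac{5}{2}}} \left(-6 - 6^{\frac{5}{2}}\right)\right)^{2} = \left(\sqrt{36 \sqrt{6}} \left(-6 - 36 \sqrt{6}\right)\right)^{2} = \left(6 \sqrt[4]{6} \left(-6 - 36 \sqrt{6}\right)\right)^{2} = 36 \sqrt{6} \left(-6 - 36 \sqrt{6}\right)^{2}$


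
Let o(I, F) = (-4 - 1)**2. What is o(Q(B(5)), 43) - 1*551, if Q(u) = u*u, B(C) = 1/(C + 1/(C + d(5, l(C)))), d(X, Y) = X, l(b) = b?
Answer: -526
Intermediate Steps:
B(C) = 1/(C + 1/(5 + C)) (B(C) = 1/(C + 1/(C + 5)) = 1/(C + 1/(5 + C)))
Q(u) = u**2
o(I, F) = 25 (o(I, F) = (-5)**2 = 25)
o(Q(B(5)), 43) - 1*551 = 25 - 1*551 = 25 - 551 = -526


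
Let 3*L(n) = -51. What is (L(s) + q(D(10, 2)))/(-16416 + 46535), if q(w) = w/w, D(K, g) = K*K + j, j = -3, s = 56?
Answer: -16/30119 ≈ -0.00053123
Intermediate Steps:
L(n) = -17 (L(n) = (1/3)*(-51) = -17)
D(K, g) = -3 + K**2 (D(K, g) = K*K - 3 = K**2 - 3 = -3 + K**2)
q(w) = 1
(L(s) + q(D(10, 2)))/(-16416 + 46535) = (-17 + 1)/(-16416 + 46535) = -16/30119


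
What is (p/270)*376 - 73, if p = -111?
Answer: -10241/45 ≈ -227.58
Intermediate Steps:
(p/270)*376 - 73 = -111/270*376 - 73 = -111*1/270*376 - 73 = -37/90*376 - 73 = -6956/45 - 73 = -10241/45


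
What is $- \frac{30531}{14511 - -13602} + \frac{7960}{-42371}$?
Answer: $- \frac{505802827}{397058641} \approx -1.2739$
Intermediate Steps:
$- \frac{30531}{14511 - -13602} + \frac{7960}{-42371} = - \frac{30531}{14511 + 13602} + 7960 \left(- \frac{1}{42371}\right) = - \frac{30531}{28113} - \frac{7960}{42371} = \left(-30531\right) \frac{1}{28113} - \frac{7960}{42371} = - \frac{10177}{9371} - \frac{7960}{42371} = - \frac{505802827}{397058641}$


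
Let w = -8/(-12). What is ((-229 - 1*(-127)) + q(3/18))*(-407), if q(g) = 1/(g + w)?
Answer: 205128/5 ≈ 41026.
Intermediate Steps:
w = 2/3 (w = -8*(-1/12) = 2/3 ≈ 0.66667)
q(g) = 1/(2/3 + g) (q(g) = 1/(g + 2/3) = 1/(2/3 + g))
((-229 - 1*(-127)) + q(3/18))*(-407) = ((-229 - 1*(-127)) + 3/(2 + 3*(3/18)))*(-407) = ((-229 + 127) + 3/(2 + 3*(3*(1/18))))*(-407) = (-102 + 3/(2 + 3*(1/6)))*(-407) = (-102 + 3/(2 + 1/2))*(-407) = (-102 + 3/(5/2))*(-407) = (-102 + 3*(2/5))*(-407) = (-102 + 6/5)*(-407) = -504/5*(-407) = 205128/5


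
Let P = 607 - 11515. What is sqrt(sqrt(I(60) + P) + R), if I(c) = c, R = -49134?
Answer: sqrt(-49134 + 4*I*sqrt(678)) ≈ 0.235 + 221.66*I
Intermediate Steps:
P = -10908
sqrt(sqrt(I(60) + P) + R) = sqrt(sqrt(60 - 10908) - 49134) = sqrt(sqrt(-10848) - 49134) = sqrt(4*I*sqrt(678) - 49134) = sqrt(-49134 + 4*I*sqrt(678))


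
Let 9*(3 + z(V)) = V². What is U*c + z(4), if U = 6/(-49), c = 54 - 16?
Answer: -2591/441 ≈ -5.8753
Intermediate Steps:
c = 38
z(V) = -3 + V²/9
U = -6/49 (U = 6*(-1/49) = -6/49 ≈ -0.12245)
U*c + z(4) = -6/49*38 + (-3 + (⅑)*4²) = -228/49 + (-3 + (⅑)*16) = -228/49 + (-3 + 16/9) = -228/49 - 11/9 = -2591/441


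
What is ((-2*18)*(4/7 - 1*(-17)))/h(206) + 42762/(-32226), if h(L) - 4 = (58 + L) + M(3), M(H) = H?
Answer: -37302707/10188787 ≈ -3.6612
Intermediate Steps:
h(L) = 65 + L (h(L) = 4 + ((58 + L) + 3) = 4 + (61 + L) = 65 + L)
((-2*18)*(4/7 - 1*(-17)))/h(206) + 42762/(-32226) = ((-2*18)*(4/7 - 1*(-17)))/(65 + 206) + 42762/(-32226) = -36*(4*(⅐) + 17)/271 + 42762*(-1/32226) = -36*(4/7 + 17)*(1/271) - 7127/5371 = -36*123/7*(1/271) - 7127/5371 = -4428/7*1/271 - 7127/5371 = -4428/1897 - 7127/5371 = -37302707/10188787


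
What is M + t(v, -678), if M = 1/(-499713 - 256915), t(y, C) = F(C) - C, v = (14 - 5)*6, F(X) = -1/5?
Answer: 2564212287/3783140 ≈ 677.80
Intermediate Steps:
F(X) = -⅕ (F(X) = -1*⅕ = -⅕)
v = 54 (v = 9*6 = 54)
t(y, C) = -⅕ - C
M = -1/756628 (M = 1/(-756628) = -1/756628 ≈ -1.3217e-6)
M + t(v, -678) = -1/756628 + (-⅕ - 1*(-678)) = -1/756628 + (-⅕ + 678) = -1/756628 + 3389/5 = 2564212287/3783140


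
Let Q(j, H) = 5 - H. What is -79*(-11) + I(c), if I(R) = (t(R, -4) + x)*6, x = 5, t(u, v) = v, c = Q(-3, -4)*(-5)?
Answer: 875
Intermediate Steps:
c = -45 (c = (5 - 1*(-4))*(-5) = (5 + 4)*(-5) = 9*(-5) = -45)
I(R) = 6 (I(R) = (-4 + 5)*6 = 1*6 = 6)
-79*(-11) + I(c) = -79*(-11) + 6 = 869 + 6 = 875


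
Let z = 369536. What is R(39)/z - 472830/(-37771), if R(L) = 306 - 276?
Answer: 87364420005/6978872128 ≈ 12.518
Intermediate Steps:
R(L) = 30
R(39)/z - 472830/(-37771) = 30/369536 - 472830/(-37771) = 30*(1/369536) - 472830*(-1/37771) = 15/184768 + 472830/37771 = 87364420005/6978872128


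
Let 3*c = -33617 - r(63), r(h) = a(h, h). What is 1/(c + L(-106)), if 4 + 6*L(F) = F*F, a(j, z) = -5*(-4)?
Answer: -3/28021 ≈ -0.00010706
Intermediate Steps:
a(j, z) = 20
L(F) = -⅔ + F²/6 (L(F) = -⅔ + (F*F)/6 = -⅔ + F²/6)
r(h) = 20
c = -33637/3 (c = (-33617 - 1*20)/3 = (-33617 - 20)/3 = (⅓)*(-33637) = -33637/3 ≈ -11212.)
1/(c + L(-106)) = 1/(-33637/3 + (-⅔ + (⅙)*(-106)²)) = 1/(-33637/3 + (-⅔ + (⅙)*11236)) = 1/(-33637/3 + (-⅔ + 5618/3)) = 1/(-33637/3 + 1872) = 1/(-28021/3) = -3/28021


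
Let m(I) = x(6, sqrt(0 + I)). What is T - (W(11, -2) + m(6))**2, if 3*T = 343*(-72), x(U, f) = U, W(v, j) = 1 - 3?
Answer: -8248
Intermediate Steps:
W(v, j) = -2
m(I) = 6
T = -8232 (T = (343*(-72))/3 = (1/3)*(-24696) = -8232)
T - (W(11, -2) + m(6))**2 = -8232 - (-2 + 6)**2 = -8232 - 1*4**2 = -8232 - 1*16 = -8232 - 16 = -8248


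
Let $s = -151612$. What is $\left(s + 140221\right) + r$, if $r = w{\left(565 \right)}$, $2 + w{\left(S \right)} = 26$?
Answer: $-11367$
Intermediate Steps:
$w{\left(S \right)} = 24$ ($w{\left(S \right)} = -2 + 26 = 24$)
$r = 24$
$\left(s + 140221\right) + r = \left(-151612 + 140221\right) + 24 = -11391 + 24 = -11367$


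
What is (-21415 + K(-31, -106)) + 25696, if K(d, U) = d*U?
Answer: 7567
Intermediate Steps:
K(d, U) = U*d
(-21415 + K(-31, -106)) + 25696 = (-21415 - 106*(-31)) + 25696 = (-21415 + 3286) + 25696 = -18129 + 25696 = 7567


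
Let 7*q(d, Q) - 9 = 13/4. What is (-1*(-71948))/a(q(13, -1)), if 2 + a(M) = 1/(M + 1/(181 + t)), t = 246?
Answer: -107670182/2139 ≈ -50337.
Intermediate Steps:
q(d, Q) = 7/4 (q(d, Q) = 9/7 + (13/4)/7 = 9/7 + (13*(1/4))/7 = 9/7 + (1/7)*(13/4) = 9/7 + 13/28 = 7/4)
a(M) = -2 + 1/(1/427 + M) (a(M) = -2 + 1/(M + 1/(181 + 246)) = -2 + 1/(M + 1/427) = -2 + 1/(1/427 + M))
(-1*(-71948))/a(q(13, -1)) = (-1*(-71948))/(((425 - 854*7/4)/(1 + 427*(7/4)))) = 71948/(((425 - 2989/2)/(1 + 2989/4))) = 71948/((-2139/2/(2993/4))) = 71948/(((4/2993)*(-2139/2))) = 71948/(-4278/2993) = 71948*(-2993/4278) = -107670182/2139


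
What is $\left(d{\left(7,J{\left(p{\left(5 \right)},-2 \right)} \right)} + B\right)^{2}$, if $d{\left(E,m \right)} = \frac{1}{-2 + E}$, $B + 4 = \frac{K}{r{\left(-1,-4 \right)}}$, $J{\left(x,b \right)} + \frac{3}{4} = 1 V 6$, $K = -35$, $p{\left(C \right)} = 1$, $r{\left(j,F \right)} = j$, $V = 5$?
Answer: $\frac{24336}{25} \approx 973.44$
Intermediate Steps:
$J{\left(x,b \right)} = \frac{117}{4}$ ($J{\left(x,b \right)} = - \frac{3}{4} + 1 \cdot 5 \cdot 6 = - \frac{3}{4} + 5 \cdot 6 = - \frac{3}{4} + 30 = \frac{117}{4}$)
$B = 31$ ($B = -4 - \frac{35}{-1} = -4 - -35 = -4 + 35 = 31$)
$\left(d{\left(7,J{\left(p{\left(5 \right)},-2 \right)} \right)} + B\right)^{2} = \left(\frac{1}{-2 + 7} + 31\right)^{2} = \left(\frac{1}{5} + 31\right)^{2} = \left(\frac{156}{5}\right)^{2} = \frac{24336}{25}$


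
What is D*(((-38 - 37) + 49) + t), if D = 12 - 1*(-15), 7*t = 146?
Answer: -972/7 ≈ -138.86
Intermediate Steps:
t = 146/7 (t = (⅐)*146 = 146/7 ≈ 20.857)
D = 27 (D = 12 + 15 = 27)
D*(((-38 - 37) + 49) + t) = 27*(((-38 - 37) + 49) + 146/7) = 27*((-75 + 49) + 146/7) = 27*(-26 + 146/7) = 27*(-36/7) = -972/7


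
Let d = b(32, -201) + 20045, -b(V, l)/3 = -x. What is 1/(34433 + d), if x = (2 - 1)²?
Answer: 1/54481 ≈ 1.8355e-5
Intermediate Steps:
x = 1 (x = 1² = 1)
b(V, l) = 3 (b(V, l) = -(-3) = -3*(-1) = 3)
d = 20048 (d = 3 + 20045 = 20048)
1/(34433 + d) = 1/(34433 + 20048) = 1/54481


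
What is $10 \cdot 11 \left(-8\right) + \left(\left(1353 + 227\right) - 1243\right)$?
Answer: $-543$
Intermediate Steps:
$10 \cdot 11 \left(-8\right) + \left(\left(1353 + 227\right) - 1243\right) = 110 \left(-8\right) + \left(1580 - 1243\right) = -880 + 337 = -543$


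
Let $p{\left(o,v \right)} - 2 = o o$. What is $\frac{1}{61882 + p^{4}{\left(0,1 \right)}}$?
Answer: $\frac{1}{61898} \approx 1.6156 \cdot 10^{-5}$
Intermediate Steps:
$p{\left(o,v \right)} = 2 + o^{2}$ ($p{\left(o,v \right)} = 2 + o o = 2 + o^{2}$)
$\frac{1}{61882 + p^{4}{\left(0,1 \right)}} = \frac{1}{61882 + \left(2 + 0^{2}\right)^{4}} = \frac{1}{61882 + \left(2 + 0\right)^{4}} = \frac{1}{61882 + 2^{4}} = \frac{1}{61882 + 16} = \frac{1}{61898}$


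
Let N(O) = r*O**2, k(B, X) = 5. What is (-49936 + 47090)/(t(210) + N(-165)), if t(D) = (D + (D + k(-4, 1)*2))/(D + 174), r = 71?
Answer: -546432/371131415 ≈ -0.0014723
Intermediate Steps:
N(O) = 71*O**2
t(D) = (10 + 2*D)/(174 + D) (t(D) = (D + (D + 5*2))/(D + 174) = (D + (D + 10))/(174 + D) = (D + (10 + D))/(174 + D) = (10 + 2*D)/(174 + D))
(-49936 + 47090)/(t(210) + N(-165)) = (-49936 + 47090)/(2*(5 + 210)/(174 + 210) + 71*(-165)**2) = -2846/(2*215/384 + 71*27225) = -2846/(2*(1/384)*215 + 1932975) = -2846/(215/192 + 1932975) = -2846/371131415/192 = -2846*192/371131415 = -546432/371131415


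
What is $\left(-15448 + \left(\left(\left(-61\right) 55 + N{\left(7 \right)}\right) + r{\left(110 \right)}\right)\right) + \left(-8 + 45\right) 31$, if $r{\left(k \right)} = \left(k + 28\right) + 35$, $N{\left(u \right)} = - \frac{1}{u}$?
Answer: $- \frac{122382}{7} \approx -17483.0$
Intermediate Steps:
$r{\left(k \right)} = 63 + k$ ($r{\left(k \right)} = \left(28 + k\right) + 35 = 63 + k$)
$\left(-15448 + \left(\left(\left(-61\right) 55 + N{\left(7 \right)}\right) + r{\left(110 \right)}\right)\right) + \left(-8 + 45\right) 31 = \left(-15448 + \left(\left(\left(-61\right) 55 - \frac{1}{7}\right) + \left(63 + 110\right)\right)\right) + \left(-8 + 45\right) 31 = \left(-15448 + \left(\left(-3355 - \frac{1}{7}\right) + 173\right)\right) + 37 \cdot 31 = \left(-15448 + \left(\left(-3355 - \frac{1}{7}\right) + 173\right)\right) + 1147 = \left(-15448 + \left(- \frac{23486}{7} + 173\right)\right) + 1147 = \left(-15448 - \frac{22275}{7}\right) + 1147 = - \frac{130411}{7} + 1147 = - \frac{122382}{7}$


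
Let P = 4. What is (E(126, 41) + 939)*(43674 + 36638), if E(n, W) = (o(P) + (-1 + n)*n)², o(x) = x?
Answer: 19932591509960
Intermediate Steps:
E(n, W) = (4 + n*(-1 + n))² (E(n, W) = (4 + (-1 + n)*n)² = (4 + n*(-1 + n))²)
(E(126, 41) + 939)*(43674 + 36638) = ((4 + 126² - 1*126)² + 939)*(43674 + 36638) = ((4 + 15876 - 126)² + 939)*80312 = (15754² + 939)*80312 = (248188516 + 939)*80312 = 248189455*80312 = 19932591509960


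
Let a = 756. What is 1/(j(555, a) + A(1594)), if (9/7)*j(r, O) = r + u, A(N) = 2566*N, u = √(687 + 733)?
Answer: 331341489/1355397312680261 - 126*√355/1355397312680261 ≈ 2.4446e-7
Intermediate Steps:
u = 2*√355 (u = √1420 = 2*√355 ≈ 37.683)
j(r, O) = 7*r/9 + 14*√355/9 (j(r, O) = 7*(r + 2*√355)/9 = 7*r/9 + 14*√355/9)
1/(j(555, a) + A(1594)) = 1/(((7/9)*555 + 14*√355/9) + 2566*1594) = 1/((1295/3 + 14*√355/9) + 4090204) = 1/(12271907/3 + 14*√355/9)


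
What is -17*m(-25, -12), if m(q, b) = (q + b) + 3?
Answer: 578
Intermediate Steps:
m(q, b) = 3 + b + q (m(q, b) = (b + q) + 3 = 3 + b + q)
-17*m(-25, -12) = -17*(3 - 12 - 25) = -17*(-34) = 578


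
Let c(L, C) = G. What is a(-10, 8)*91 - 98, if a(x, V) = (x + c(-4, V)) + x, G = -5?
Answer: -2373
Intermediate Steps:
c(L, C) = -5
a(x, V) = -5 + 2*x (a(x, V) = (x - 5) + x = (-5 + x) + x = -5 + 2*x)
a(-10, 8)*91 - 98 = (-5 + 2*(-10))*91 - 98 = (-5 - 20)*91 - 98 = -25*91 - 98 = -2275 - 98 = -2373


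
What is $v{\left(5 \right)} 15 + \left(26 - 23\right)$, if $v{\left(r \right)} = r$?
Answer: $78$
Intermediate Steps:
$v{\left(5 \right)} 15 + \left(26 - 23\right) = 5 \cdot 15 + \left(26 - 23\right) = 75 + 3 = 78$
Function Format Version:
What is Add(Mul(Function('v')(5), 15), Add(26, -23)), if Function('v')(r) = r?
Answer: 78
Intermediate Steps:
Add(Mul(Function('v')(5), 15), Add(26, -23)) = Add(Mul(5, 15), Add(26, -23)) = Add(75, 3) = 78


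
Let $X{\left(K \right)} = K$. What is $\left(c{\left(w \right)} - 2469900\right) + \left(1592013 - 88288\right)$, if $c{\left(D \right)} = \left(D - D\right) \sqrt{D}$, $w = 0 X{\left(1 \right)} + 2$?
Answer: $-966175$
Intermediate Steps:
$w = 2$ ($w = 0 \cdot 1 + 2 = 0 + 2 = 2$)
$c{\left(D \right)} = 0$ ($c{\left(D \right)} = 0 \sqrt{D} = 0$)
$\left(c{\left(w \right)} - 2469900\right) + \left(1592013 - 88288\right) = \left(0 - 2469900\right) + \left(1592013 - 88288\right) = -2469900 + 1503725 = -966175$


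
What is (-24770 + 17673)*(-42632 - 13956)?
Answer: 401605036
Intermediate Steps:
(-24770 + 17673)*(-42632 - 13956) = -7097*(-56588) = 401605036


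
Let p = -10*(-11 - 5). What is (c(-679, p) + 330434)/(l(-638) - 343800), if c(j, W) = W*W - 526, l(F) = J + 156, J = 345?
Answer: -355508/343299 ≈ -1.0356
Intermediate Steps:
p = 160 (p = -10*(-16) = 160)
l(F) = 501 (l(F) = 345 + 156 = 501)
c(j, W) = -526 + W² (c(j, W) = W² - 526 = -526 + W²)
(c(-679, p) + 330434)/(l(-638) - 343800) = ((-526 + 160²) + 330434)/(501 - 343800) = ((-526 + 25600) + 330434)/(-343299) = (25074 + 330434)*(-1/343299) = 355508*(-1/343299) = -355508/343299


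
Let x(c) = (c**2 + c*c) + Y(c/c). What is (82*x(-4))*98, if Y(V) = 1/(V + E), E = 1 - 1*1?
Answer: 265188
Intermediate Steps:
E = 0 (E = 1 - 1 = 0)
Y(V) = 1/V (Y(V) = 1/(V + 0) = 1/V)
x(c) = 1 + 2*c**2 (x(c) = (c**2 + c*c) + 1/(c/c) = (c**2 + c**2) + 1/1 = 2*c**2 + 1 = 1 + 2*c**2)
(82*x(-4))*98 = (82*(1 + 2*(-4)**2))*98 = (82*(1 + 2*16))*98 = (82*(1 + 32))*98 = (82*33)*98 = 2706*98 = 265188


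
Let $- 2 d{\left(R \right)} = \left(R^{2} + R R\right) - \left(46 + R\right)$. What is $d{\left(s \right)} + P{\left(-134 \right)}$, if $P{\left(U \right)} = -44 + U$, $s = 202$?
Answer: $-40858$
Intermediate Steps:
$d{\left(R \right)} = 23 + \frac{R}{2} - R^{2}$ ($d{\left(R \right)} = - \frac{\left(R^{2} + R R\right) - \left(46 + R\right)}{2} = - \frac{\left(R^{2} + R^{2}\right) - \left(46 + R\right)}{2} = - \frac{2 R^{2} - \left(46 + R\right)}{2} = - \frac{-46 - R + 2 R^{2}}{2} = 23 + \frac{R}{2} - R^{2}$)
$d{\left(s \right)} + P{\left(-134 \right)} = \left(23 + \frac{1}{2} \cdot 202 - 202^{2}\right) - 178 = \left(23 + 101 - 40804\right) - 178 = -40680 - 178 = -40858$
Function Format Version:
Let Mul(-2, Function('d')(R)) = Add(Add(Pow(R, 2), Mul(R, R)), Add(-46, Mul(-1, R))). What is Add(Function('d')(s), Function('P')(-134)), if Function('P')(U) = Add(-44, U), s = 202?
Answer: -40858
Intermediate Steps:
Function('d')(R) = Add(23, Mul(Rational(1, 2), R), Mul(-1, Pow(R, 2))) (Function('d')(R) = Mul(Rational(-1, 2), Add(Add(Pow(R, 2), Mul(R, R)), Add(-46, Mul(-1, R)))) = Mul(Rational(-1, 2), Add(Add(Pow(R, 2), Pow(R, 2)), Add(-46, Mul(-1, R)))) = Mul(Rational(-1, 2), Add(Mul(2, Pow(R, 2)), Add(-46, Mul(-1, R)))) = Mul(Rational(-1, 2), Add(-46, Mul(-1, R), Mul(2, Pow(R, 2)))) = Add(23, Mul(Rational(1, 2), R), Mul(-1, Pow(R, 2))))
Add(Function('d')(s), Function('P')(-134)) = Add(Add(23, Mul(Rational(1, 2), 202), Mul(-1, Pow(202, 2))), Add(-44, -134)) = Add(Add(23, 101, Mul(-1, 40804)), -178) = Add(Add(23, 101, -40804), -178) = Add(-40680, -178) = -40858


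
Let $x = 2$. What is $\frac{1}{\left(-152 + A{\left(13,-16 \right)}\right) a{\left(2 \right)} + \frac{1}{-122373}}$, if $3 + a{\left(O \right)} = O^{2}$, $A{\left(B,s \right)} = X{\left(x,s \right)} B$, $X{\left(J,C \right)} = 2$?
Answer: $- \frac{122373}{15418999} \approx -0.0079365$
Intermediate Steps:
$A{\left(B,s \right)} = 2 B$
$a{\left(O \right)} = -3 + O^{2}$
$\frac{1}{\left(-152 + A{\left(13,-16 \right)}\right) a{\left(2 \right)} + \frac{1}{-122373}} = \frac{1}{\left(-152 + 2 \cdot 13\right) \left(-3 + 2^{2}\right) + \frac{1}{-122373}} = \frac{1}{\left(-152 + 26\right) \left(-3 + 4\right) - \frac{1}{122373}} = \frac{1}{\left(-126\right) 1 - \frac{1}{122373}} = \frac{1}{-126 - \frac{1}{122373}} = \frac{1}{- \frac{15418999}{122373}} = - \frac{122373}{15418999}$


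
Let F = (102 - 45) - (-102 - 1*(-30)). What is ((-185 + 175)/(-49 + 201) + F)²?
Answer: 96020401/5776 ≈ 16624.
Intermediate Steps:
F = 129 (F = 57 - (-102 + 30) = 57 - 1*(-72) = 57 + 72 = 129)
((-185 + 175)/(-49 + 201) + F)² = ((-185 + 175)/(-49 + 201) + 129)² = (-10/152 + 129)² = (-10*1/152 + 129)² = (-5/76 + 129)² = (9799/76)² = 96020401/5776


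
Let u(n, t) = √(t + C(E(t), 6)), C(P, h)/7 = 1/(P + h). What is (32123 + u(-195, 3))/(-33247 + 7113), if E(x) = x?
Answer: -32123/26134 - √34/78402 ≈ -1.2292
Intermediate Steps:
C(P, h) = 7/(P + h)
u(n, t) = √(t + 7/(6 + t)) (u(n, t) = √(t + 7/(t + 6)) = √(t + 7/(6 + t)))
(32123 + u(-195, 3))/(-33247 + 7113) = (32123 + √((7 + 3*(6 + 3))/(6 + 3)))/(-33247 + 7113) = (32123 + √((7 + 3*9)/9))/(-26134) = (32123 + √((7 + 27)/9))*(-1/26134) = (32123 + √((⅑)*34))*(-1/26134) = (32123 + √(34/9))*(-1/26134) = (32123 + √34/3)*(-1/26134) = -32123/26134 - √34/78402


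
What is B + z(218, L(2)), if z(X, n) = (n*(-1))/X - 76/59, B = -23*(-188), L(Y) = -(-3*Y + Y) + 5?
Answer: 55598189/12862 ≈ 4322.7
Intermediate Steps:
L(Y) = 5 + 2*Y (L(Y) = -(-2)*Y + 5 = 2*Y + 5 = 5 + 2*Y)
B = 4324
z(X, n) = -76/59 - n/X (z(X, n) = (-n)/X - 76*1/59 = -n/X - 76/59 = -76/59 - n/X)
B + z(218, L(2)) = 4324 + (-76/59 - 1*(5 + 2*2)/218) = 4324 + (-76/59 - 1*(5 + 4)*1/218) = 4324 + (-76/59 - 1*9*1/218) = 4324 + (-76/59 - 9/218) = 4324 - 17099/12862 = 55598189/12862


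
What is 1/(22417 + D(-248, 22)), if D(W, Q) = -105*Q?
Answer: 1/20107 ≈ 4.9734e-5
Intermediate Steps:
1/(22417 + D(-248, 22)) = 1/(22417 - 105*22) = 1/(22417 - 2310) = 1/20107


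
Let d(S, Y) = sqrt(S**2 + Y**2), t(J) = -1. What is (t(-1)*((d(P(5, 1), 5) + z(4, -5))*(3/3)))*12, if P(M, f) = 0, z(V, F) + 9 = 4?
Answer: 0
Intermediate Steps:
z(V, F) = -5 (z(V, F) = -9 + 4 = -5)
(t(-1)*((d(P(5, 1), 5) + z(4, -5))*(3/3)))*12 = -(sqrt(0**2 + 5**2) - 5)*3/3*12 = -(sqrt(0 + 25) - 5)*3*(1/3)*12 = -(sqrt(25) - 5)*12 = -(5 - 5)*12 = -0*12 = -1*0*12 = 0*12 = 0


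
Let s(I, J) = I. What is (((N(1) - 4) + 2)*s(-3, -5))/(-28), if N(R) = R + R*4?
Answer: 9/28 ≈ 0.32143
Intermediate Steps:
N(R) = 5*R (N(R) = R + 4*R = 5*R)
(((N(1) - 4) + 2)*s(-3, -5))/(-28) = (((5*1 - 4) + 2)*(-3))/(-28) = (((5 - 4) + 2)*(-3))*(-1/28) = ((1 + 2)*(-3))*(-1/28) = (3*(-3))*(-1/28) = -9*(-1/28) = 9/28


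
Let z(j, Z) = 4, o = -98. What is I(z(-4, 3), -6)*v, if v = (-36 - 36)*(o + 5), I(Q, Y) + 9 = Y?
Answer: -100440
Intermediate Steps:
I(Q, Y) = -9 + Y
v = 6696 (v = (-36 - 36)*(-98 + 5) = -72*(-93) = 6696)
I(z(-4, 3), -6)*v = (-9 - 6)*6696 = -15*6696 = -100440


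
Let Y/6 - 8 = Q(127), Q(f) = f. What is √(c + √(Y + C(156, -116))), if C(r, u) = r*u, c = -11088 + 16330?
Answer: √(5242 + I*√17286) ≈ 72.407 + 0.9079*I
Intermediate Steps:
Y = 810 (Y = 48 + 6*127 = 48 + 762 = 810)
c = 5242
√(c + √(Y + C(156, -116))) = √(5242 + √(810 + 156*(-116))) = √(5242 + √(810 - 18096)) = √(5242 + √(-17286)) = √(5242 + I*√17286)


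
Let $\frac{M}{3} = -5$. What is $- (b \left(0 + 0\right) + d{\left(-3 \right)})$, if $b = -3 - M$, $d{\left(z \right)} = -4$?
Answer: $4$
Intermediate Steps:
$M = -15$ ($M = 3 \left(-5\right) = -15$)
$b = 12$ ($b = -3 - -15 = -3 + 15 = 12$)
$- (b \left(0 + 0\right) + d{\left(-3 \right)}) = - (12 \left(0 + 0\right) - 4) = - (12 \cdot 0 - 4) = - (0 - 4) = \left(-1\right) \left(-4\right) = 4$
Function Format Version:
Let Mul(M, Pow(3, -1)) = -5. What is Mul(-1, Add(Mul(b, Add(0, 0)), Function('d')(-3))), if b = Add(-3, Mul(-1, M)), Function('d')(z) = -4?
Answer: 4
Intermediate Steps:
M = -15 (M = Mul(3, -5) = -15)
b = 12 (b = Add(-3, Mul(-1, -15)) = Add(-3, 15) = 12)
Mul(-1, Add(Mul(b, Add(0, 0)), Function('d')(-3))) = Mul(-1, Add(Mul(12, Add(0, 0)), -4)) = Mul(-1, Add(Mul(12, 0), -4)) = Mul(-1, Add(0, -4)) = Mul(-1, -4) = 4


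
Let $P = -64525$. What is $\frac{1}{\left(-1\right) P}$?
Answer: $\frac{1}{64525} \approx 1.5498 \cdot 10^{-5}$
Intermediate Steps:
$\frac{1}{\left(-1\right) P} = \frac{1}{\left(-1\right) \left(-64525\right)} = \frac{1}{64525}$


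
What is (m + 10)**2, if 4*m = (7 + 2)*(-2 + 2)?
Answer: 100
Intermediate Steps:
m = 0 (m = ((7 + 2)*(-2 + 2))/4 = (9*0)/4 = (1/4)*0 = 0)
(m + 10)**2 = (0 + 10)**2 = 10**2 = 100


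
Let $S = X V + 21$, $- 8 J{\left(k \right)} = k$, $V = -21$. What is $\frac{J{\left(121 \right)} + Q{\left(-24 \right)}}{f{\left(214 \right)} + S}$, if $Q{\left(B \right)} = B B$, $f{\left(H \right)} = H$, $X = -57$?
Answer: $\frac{4487}{11456} \approx 0.39167$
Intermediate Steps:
$J{\left(k \right)} = - \frac{k}{8}$
$Q{\left(B \right)} = B^{2}$
$S = 1218$ ($S = \left(-57\right) \left(-21\right) + 21 = 1197 + 21 = 1218$)
$\frac{J{\left(121 \right)} + Q{\left(-24 \right)}}{f{\left(214 \right)} + S} = \frac{\left(- \frac{1}{8}\right) 121 + \left(-24\right)^{2}}{214 + 1218} = \frac{- \frac{121}{8} + 576}{1432} = \frac{4487}{8} \cdot \frac{1}{1432} = \frac{4487}{11456}$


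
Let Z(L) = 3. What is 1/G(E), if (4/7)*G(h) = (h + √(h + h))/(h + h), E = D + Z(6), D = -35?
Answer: 128/119 + 32*I/119 ≈ 1.0756 + 0.26891*I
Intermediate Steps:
E = -32 (E = -35 + 3 = -32)
G(h) = 7*(h + √2*√h)/(8*h) (G(h) = 7*((h + √(h + h))/(h + h))/4 = 7*((h + √(2*h))/((2*h)))/4 = 7*((h + √2*√h)*(1/(2*h)))/4 = 7*((h + √2*√h)/(2*h))/4 = 7*(h + √2*√h)/(8*h))
1/G(E) = 1/(7/8 + 7*√2/(8*√(-32))) = 1/(7/8 + 7*√2*(-I*√2/8)/8) = 1/(7/8 - 7*I/32) = 1024*(7/8 + 7*I/32)/833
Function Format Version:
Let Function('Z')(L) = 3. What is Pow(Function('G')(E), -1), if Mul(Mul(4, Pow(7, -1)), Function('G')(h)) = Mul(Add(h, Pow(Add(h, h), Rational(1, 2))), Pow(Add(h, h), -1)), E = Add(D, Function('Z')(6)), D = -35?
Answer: Add(Rational(128, 119), Mul(Rational(32, 119), I)) ≈ Add(1.0756, Mul(0.26891, I))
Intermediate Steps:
E = -32 (E = Add(-35, 3) = -32)
Function('G')(h) = Mul(Rational(7, 8), Pow(h, -1), Add(h, Mul(Pow(2, Rational(1, 2)), Pow(h, Rational(1, 2))))) (Function('G')(h) = Mul(Rational(7, 4), Mul(Add(h, Pow(Add(h, h), Rational(1, 2))), Pow(Add(h, h), -1))) = Mul(Rational(7, 4), Mul(Add(h, Pow(Mul(2, h), Rational(1, 2))), Pow(Mul(2, h), -1))) = Mul(Rational(7, 4), Mul(Add(h, Mul(Pow(2, Rational(1, 2)), Pow(h, Rational(1, 2)))), Mul(Rational(1, 2), Pow(h, -1)))) = Mul(Rational(7, 4), Mul(Rational(1, 2), Pow(h, -1), Add(h, Mul(Pow(2, Rational(1, 2)), Pow(h, Rational(1, 2)))))) = Mul(Rational(7, 8), Pow(h, -1), Add(h, Mul(Pow(2, Rational(1, 2)), Pow(h, Rational(1, 2))))))
Pow(Function('G')(E), -1) = Pow(Add(Rational(7, 8), Mul(Rational(7, 8), Pow(2, Rational(1, 2)), Pow(-32, Rational(-1, 2)))), -1) = Pow(Add(Rational(7, 8), Mul(Rational(7, 8), Pow(2, Rational(1, 2)), Mul(Rational(-1, 8), I, Pow(2, Rational(1, 2))))), -1) = Pow(Add(Rational(7, 8), Mul(Rational(-7, 32), I)), -1) = Mul(Rational(1024, 833), Add(Rational(7, 8), Mul(Rational(7, 32), I)))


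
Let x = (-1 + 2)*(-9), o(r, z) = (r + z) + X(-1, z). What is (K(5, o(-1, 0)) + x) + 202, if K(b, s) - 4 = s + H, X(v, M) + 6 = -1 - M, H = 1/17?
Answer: 3214/17 ≈ 189.06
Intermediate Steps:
H = 1/17 ≈ 0.058824
X(v, M) = -7 - M (X(v, M) = -6 + (-1 - M) = -7 - M)
o(r, z) = -7 + r (o(r, z) = (r + z) + (-7 - z) = -7 + r)
x = -9 (x = 1*(-9) = -9)
K(b, s) = 69/17 + s (K(b, s) = 4 + (s + 1/17) = 4 + (1/17 + s) = 69/17 + s)
(K(5, o(-1, 0)) + x) + 202 = ((69/17 + (-7 - 1)) - 9) + 202 = ((69/17 - 8) - 9) + 202 = (-67/17 - 9) + 202 = -220/17 + 202 = 3214/17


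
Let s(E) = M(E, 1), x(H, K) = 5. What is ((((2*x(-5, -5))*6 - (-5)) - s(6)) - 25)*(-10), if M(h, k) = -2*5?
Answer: -500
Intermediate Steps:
M(h, k) = -10
s(E) = -10
((((2*x(-5, -5))*6 - (-5)) - s(6)) - 25)*(-10) = ((((2*5)*6 - (-5)) - 1*(-10)) - 25)*(-10) = (((10*6 - 1*(-5)) + 10) - 25)*(-10) = (((60 + 5) + 10) - 25)*(-10) = ((65 + 10) - 25)*(-10) = (75 - 25)*(-10) = 50*(-10) = -500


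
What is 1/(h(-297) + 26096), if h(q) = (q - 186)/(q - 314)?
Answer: 611/15945139 ≈ 3.8319e-5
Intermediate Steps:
h(q) = (-186 + q)/(-314 + q)
1/(h(-297) + 26096) = 1/((-186 - 297)/(-314 - 297) + 26096) = 1/(-483/(-611) + 26096) = 1/(-1/611*(-483) + 26096) = 1/(483/611 + 26096) = 1/(15945139/611) = 611/15945139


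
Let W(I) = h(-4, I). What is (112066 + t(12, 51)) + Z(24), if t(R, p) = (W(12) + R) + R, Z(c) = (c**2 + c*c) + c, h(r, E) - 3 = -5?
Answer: 113264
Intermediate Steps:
h(r, E) = -2 (h(r, E) = 3 - 5 = -2)
W(I) = -2
Z(c) = c + 2*c**2 (Z(c) = (c**2 + c**2) + c = 2*c**2 + c = c + 2*c**2)
t(R, p) = -2 + 2*R (t(R, p) = (-2 + R) + R = -2 + 2*R)
(112066 + t(12, 51)) + Z(24) = (112066 + (-2 + 2*12)) + 24*(1 + 2*24) = (112066 + (-2 + 24)) + 24*(1 + 48) = (112066 + 22) + 24*49 = 112088 + 1176 = 113264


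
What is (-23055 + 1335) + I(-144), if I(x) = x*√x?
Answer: -21720 - 1728*I ≈ -21720.0 - 1728.0*I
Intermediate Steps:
I(x) = x^(3/2)
(-23055 + 1335) + I(-144) = (-23055 + 1335) + (-144)^(3/2) = -21720 - 1728*I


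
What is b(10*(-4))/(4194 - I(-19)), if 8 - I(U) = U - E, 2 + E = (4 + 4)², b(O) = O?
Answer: -8/821 ≈ -0.0097442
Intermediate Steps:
E = 62 (E = -2 + (4 + 4)² = -2 + 8² = -2 + 64 = 62)
I(U) = 70 - U (I(U) = 8 - (U - 1*62) = 8 - (U - 62) = 8 - (-62 + U) = 8 + (62 - U) = 70 - U)
b(10*(-4))/(4194 - I(-19)) = (10*(-4))/(4194 - (70 - 1*(-19))) = -40/(4194 - (70 + 19)) = -40/(4194 - 1*89) = -40/(4194 - 89) = -40/4105 = -40*1/4105 = -8/821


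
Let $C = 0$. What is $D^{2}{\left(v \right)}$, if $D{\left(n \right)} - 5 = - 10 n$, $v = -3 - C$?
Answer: $1225$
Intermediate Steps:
$v = -3$ ($v = -3 - 0 = -3 + 0 = -3$)
$D{\left(n \right)} = 5 - 10 n$
$D^{2}{\left(v \right)} = \left(5 - -30\right)^{2} = \left(5 + 30\right)^{2} = 35^{2} = 1225$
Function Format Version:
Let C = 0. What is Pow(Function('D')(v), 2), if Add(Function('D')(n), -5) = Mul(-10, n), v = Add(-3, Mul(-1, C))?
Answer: 1225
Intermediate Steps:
v = -3 (v = Add(-3, Mul(-1, 0)) = Add(-3, 0) = -3)
Function('D')(n) = Add(5, Mul(-10, n))
Pow(Function('D')(v), 2) = Pow(Add(5, Mul(-10, -3)), 2) = Pow(Add(5, 30), 2) = Pow(35, 2) = 1225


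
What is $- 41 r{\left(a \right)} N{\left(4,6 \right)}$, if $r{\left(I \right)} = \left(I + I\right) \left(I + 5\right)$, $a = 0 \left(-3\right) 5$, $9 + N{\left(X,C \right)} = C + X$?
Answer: $0$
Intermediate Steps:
$N{\left(X,C \right)} = -9 + C + X$ ($N{\left(X,C \right)} = -9 + \left(C + X\right) = -9 + C + X$)
$a = 0$ ($a = 0 \cdot 5 = 0$)
$r{\left(I \right)} = 2 I \left(5 + I\right)$
$- 41 r{\left(a \right)} N{\left(4,6 \right)} = - 41 \cdot 2 \cdot 0 \left(5 + 0\right) \left(-9 + 6 + 4\right) = - 41 \cdot 2 \cdot 0 \cdot 5 \cdot 1 = \left(-41\right) 0 \cdot 1 = 0 \cdot 1 = 0$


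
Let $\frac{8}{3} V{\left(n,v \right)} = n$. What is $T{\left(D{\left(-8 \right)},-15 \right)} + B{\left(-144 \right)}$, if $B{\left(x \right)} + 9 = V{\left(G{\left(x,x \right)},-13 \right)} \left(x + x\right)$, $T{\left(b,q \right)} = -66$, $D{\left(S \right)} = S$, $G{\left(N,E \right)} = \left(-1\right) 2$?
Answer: $141$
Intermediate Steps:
$G{\left(N,E \right)} = -2$
$V{\left(n,v \right)} = \frac{3 n}{8}$
$B{\left(x \right)} = -9 - \frac{3 x}{2}$ ($B{\left(x \right)} = -9 + \frac{3}{8} \left(-2\right) \left(x + x\right) = -9 - \frac{3 \cdot 2 x}{4} = -9 - \frac{3 x}{2}$)
$T{\left(D{\left(-8 \right)},-15 \right)} + B{\left(-144 \right)} = -66 - -207 = -66 + \left(-9 + 216\right) = -66 + 207 = 141$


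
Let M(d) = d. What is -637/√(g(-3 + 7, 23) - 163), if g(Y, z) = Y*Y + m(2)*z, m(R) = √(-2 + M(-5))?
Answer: -637/√(-147 + 23*I*√7) ≈ -9.8471 + 49.533*I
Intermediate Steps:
m(R) = I*√7 (m(R) = √(-2 - 5) = √(-7) = I*√7)
g(Y, z) = Y² + I*z*√7 (g(Y, z) = Y*Y + (I*√7)*z = Y² + I*z*√7)
-637/√(g(-3 + 7, 23) - 163) = -637/√(((-3 + 7)² + I*23*√7) - 163) = -637/√((4² + 23*I*√7) - 163) = -637/√((16 + 23*I*√7) - 163) = -637/√(-147 + 23*I*√7)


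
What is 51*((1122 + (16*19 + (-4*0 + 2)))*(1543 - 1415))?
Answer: 9321984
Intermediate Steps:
51*((1122 + (16*19 + (-4*0 + 2)))*(1543 - 1415)) = 51*((1122 + (304 + (0 + 2)))*128) = 51*((1122 + (304 + 2))*128) = 51*((1122 + 306)*128) = 51*(1428*128) = 51*182784 = 9321984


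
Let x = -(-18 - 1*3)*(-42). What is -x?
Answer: 882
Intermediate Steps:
x = -882 (x = -(-18 - 3)*(-42) = -1*(-21)*(-42) = 21*(-42) = -882)
-x = -1*(-882) = 882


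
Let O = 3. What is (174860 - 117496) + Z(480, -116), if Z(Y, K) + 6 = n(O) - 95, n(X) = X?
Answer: 57266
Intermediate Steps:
Z(Y, K) = -98 (Z(Y, K) = -6 + (3 - 95) = -6 - 92 = -98)
(174860 - 117496) + Z(480, -116) = (174860 - 117496) - 98 = 57364 - 98 = 57266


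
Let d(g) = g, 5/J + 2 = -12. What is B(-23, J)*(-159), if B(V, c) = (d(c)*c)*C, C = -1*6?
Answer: 11925/98 ≈ 121.68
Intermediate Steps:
J = -5/14 (J = 5/(-2 - 12) = 5/(-14) = 5*(-1/14) = -5/14 ≈ -0.35714)
C = -6
B(V, c) = -6*c² (B(V, c) = (c*c)*(-6) = c²*(-6) = -6*c²)
B(-23, J)*(-159) = -6*(-5/14)²*(-159) = -6*25/196*(-159) = -75/98*(-159) = 11925/98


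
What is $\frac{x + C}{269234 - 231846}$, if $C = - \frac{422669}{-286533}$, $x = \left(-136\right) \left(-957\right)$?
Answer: $\frac{2868712745}{824068908} \approx 3.4812$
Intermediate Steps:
$x = 130152$
$C = \frac{32513}{22041}$ ($C = \left(-422669\right) \left(- \frac{1}{286533}\right) = \frac{32513}{22041} \approx 1.4751$)
$\frac{x + C}{269234 - 231846} = \frac{130152 + \frac{32513}{22041}}{269234 - 231846} = \frac{2868712745}{22041 \cdot 37388} = \frac{2868712745}{22041} \cdot \frac{1}{37388} = \frac{2868712745}{824068908}$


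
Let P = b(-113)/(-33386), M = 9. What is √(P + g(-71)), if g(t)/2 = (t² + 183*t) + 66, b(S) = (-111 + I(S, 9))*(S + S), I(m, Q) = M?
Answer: I*√4395158762746/16693 ≈ 125.59*I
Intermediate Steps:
I(m, Q) = 9
b(S) = -204*S (b(S) = (-111 + 9)*(S + S) = -204*S)
g(t) = 132 + 2*t² + 366*t (g(t) = 2*((t² + 183*t) + 66) = 2*(66 + t² + 183*t) = 132 + 2*t² + 366*t)
P = -11526/16693 (P = -204*(-113)/(-33386) = 23052*(-1/33386) = -11526/16693 ≈ -0.69047)
√(P + g(-71)) = √(-11526/16693 + (132 + 2*(-71)² + 366*(-71))) = √(-11526/16693 + (132 + 2*5041 - 25986)) = √(-11526/16693 + (132 + 10082 - 25986)) = √(-11526/16693 - 15772) = √(-263293522/16693) = I*√4395158762746/16693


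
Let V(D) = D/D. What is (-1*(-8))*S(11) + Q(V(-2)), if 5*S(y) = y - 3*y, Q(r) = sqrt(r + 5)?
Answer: -176/5 + sqrt(6) ≈ -32.750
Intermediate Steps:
V(D) = 1
Q(r) = sqrt(5 + r)
S(y) = -2*y/5 (S(y) = (y - 3*y)/5 = (-2*y)/5 = -2*y/5)
(-1*(-8))*S(11) + Q(V(-2)) = (-1*(-8))*(-2/5*11) + sqrt(5 + 1) = 8*(-22/5) + sqrt(6) = -176/5 + sqrt(6)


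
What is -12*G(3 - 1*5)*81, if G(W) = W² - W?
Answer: -5832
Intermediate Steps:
-12*G(3 - 1*5)*81 = -12*(3 - 1*5)*(-1 + (3 - 1*5))*81 = -12*(3 - 5)*(-1 + (3 - 5))*81 = -(-24)*(-1 - 2)*81 = -(-24)*(-3)*81 = -12*6*81 = -72*81 = -5832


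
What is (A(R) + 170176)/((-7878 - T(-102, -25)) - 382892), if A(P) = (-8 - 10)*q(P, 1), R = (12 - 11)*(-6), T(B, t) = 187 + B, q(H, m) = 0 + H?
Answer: -170284/390855 ≈ -0.43567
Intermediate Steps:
q(H, m) = H
R = -6 (R = 1*(-6) = -6)
A(P) = -18*P (A(P) = (-8 - 10)*P = -18*P)
(A(R) + 170176)/((-7878 - T(-102, -25)) - 382892) = (-18*(-6) + 170176)/((-7878 - (187 - 102)) - 382892) = (108 + 170176)/((-7878 - 1*85) - 382892) = 170284/((-7878 - 85) - 382892) = 170284/(-7963 - 382892) = 170284/(-390855) = 170284*(-1/390855) = -170284/390855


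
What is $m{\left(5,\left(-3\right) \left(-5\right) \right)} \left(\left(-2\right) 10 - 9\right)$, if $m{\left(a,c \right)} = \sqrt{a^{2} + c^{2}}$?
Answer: $- 145 \sqrt{10} \approx -458.53$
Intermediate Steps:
$m{\left(5,\left(-3\right) \left(-5\right) \right)} \left(\left(-2\right) 10 - 9\right) = \sqrt{5^{2} + \left(\left(-3\right) \left(-5\right)\right)^{2}} \left(\left(-2\right) 10 - 9\right) = \sqrt{25 + 15^{2}} \left(-20 - 9\right) = \sqrt{25 + 225} \left(-29\right) = \sqrt{250} \left(-29\right) = 5 \sqrt{10} \left(-29\right) = - 145 \sqrt{10}$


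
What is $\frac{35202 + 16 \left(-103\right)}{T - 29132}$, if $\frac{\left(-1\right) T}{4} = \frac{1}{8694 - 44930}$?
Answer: $- \frac{303965686}{263906787} \approx -1.1518$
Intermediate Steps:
$T = \frac{1}{9059}$ ($T = - \frac{4}{8694 - 44930} = - \frac{4}{-36236} = \left(-4\right) \left(- \frac{1}{36236}\right) = \frac{1}{9059} \approx 0.00011039$)
$\frac{35202 + 16 \left(-103\right)}{T - 29132} = \frac{35202 + 16 \left(-103\right)}{\frac{1}{9059} - 29132} = \frac{35202 - 1648}{\frac{1}{9059} - 29132} = \frac{33554}{- \frac{263906787}{9059}} = 33554 \left(- \frac{9059}{263906787}\right) = - \frac{303965686}{263906787}$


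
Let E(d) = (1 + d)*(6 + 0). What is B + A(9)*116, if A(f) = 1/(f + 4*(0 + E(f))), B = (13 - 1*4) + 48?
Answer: 14309/249 ≈ 57.466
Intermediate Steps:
E(d) = 6 + 6*d (E(d) = (1 + d)*6 = 6 + 6*d)
B = 57 (B = (13 - 4) + 48 = 9 + 48 = 57)
A(f) = 1/(24 + 25*f) (A(f) = 1/(f + 4*(0 + (6 + 6*f))) = 1/(f + 4*(6 + 6*f)) = 1/(f + (24 + 24*f)) = 1/(24 + 25*f))
B + A(9)*116 = 57 + 116/(24 + 25*9) = 57 + 116/(24 + 225) = 57 + 116/249 = 14309/249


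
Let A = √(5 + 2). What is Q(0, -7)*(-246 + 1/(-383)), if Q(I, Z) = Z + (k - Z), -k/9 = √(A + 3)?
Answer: 847971*√(3 + √7)/383 ≈ 5260.7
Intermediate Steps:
A = √7 ≈ 2.6458
k = -9*√(3 + √7) (k = -9*√(√7 + 3) = -9*√(3 + √7) ≈ -21.385)
Q(I, Z) = -9*√(3 + √7) (Q(I, Z) = Z + (-9*√(3 + √7) - Z) = Z + (-Z - 9*√(3 + √7)) = -9*√(3 + √7))
Q(0, -7)*(-246 + 1/(-383)) = (-9*√(3 + √7))*(-246 + 1/(-383)) = (-9*√(3 + √7))*(-246 - 1/383) = -9*√(3 + √7)*(-94219/383) = 847971*√(3 + √7)/383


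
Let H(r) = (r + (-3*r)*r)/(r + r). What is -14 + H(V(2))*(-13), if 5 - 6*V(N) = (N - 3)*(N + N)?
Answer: 35/4 ≈ 8.7500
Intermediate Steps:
V(N) = ⅚ - N*(-3 + N)/3 (V(N) = ⅚ - (N - 3)*(N + N)/6 = ⅚ - (-3 + N)*2*N/6 = ⅚ - N*(-3 + N)/3)
H(r) = (r - 3*r²)/(2*r) (H(r) = (r - 3*r²)/((2*r)) = (r - 3*r²)*(1/(2*r)) = (r - 3*r²)/(2*r))
-14 + H(V(2))*(-13) = -14 + (½ - 3*(⅚ + 2 - ⅓*2²)/2)*(-13) = -14 + (½ - 3*(⅚ + 2 - ⅓*4)/2)*(-13) = -14 + (½ - 3*(⅚ + 2 - 4/3)/2)*(-13) = -14 + (½ - 3/2*3/2)*(-13) = -14 + (½ - 9/4)*(-13) = -14 - 7/4*(-13) = -14 + 91/4 = 35/4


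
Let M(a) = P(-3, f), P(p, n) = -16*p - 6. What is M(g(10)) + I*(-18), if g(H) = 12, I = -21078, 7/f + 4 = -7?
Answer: 379446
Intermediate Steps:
f = -7/11 (f = 7/(-4 - 7) = 7/(-11) = 7*(-1/11) = -7/11 ≈ -0.63636)
P(p, n) = -6 - 16*p
M(a) = 42 (M(a) = -6 - 16*(-3) = -6 + 48 = 42)
M(g(10)) + I*(-18) = 42 - 21078*(-18) = 42 + 379404 = 379446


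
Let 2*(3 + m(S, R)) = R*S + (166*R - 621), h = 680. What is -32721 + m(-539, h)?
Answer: -319709/2 ≈ -1.5985e+5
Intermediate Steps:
m(S, R) = -627/2 + 83*R + R*S/2 (m(S, R) = -3 + (R*S + (166*R - 621))/2 = -3 + (R*S + (-621 + 166*R))/2 = -3 + (-621 + 166*R + R*S)/2 = -3 + (-621/2 + 83*R + R*S/2) = -627/2 + 83*R + R*S/2)
-32721 + m(-539, h) = -32721 + (-627/2 + 83*680 + (½)*680*(-539)) = -32721 + (-627/2 + 56440 - 183260) = -32721 - 254267/2 = -319709/2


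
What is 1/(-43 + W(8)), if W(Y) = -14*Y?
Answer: -1/155 ≈ -0.0064516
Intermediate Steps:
1/(-43 + W(8)) = 1/(-43 - 14*8) = 1/(-43 - 112) = 1/(-155) = -1/155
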